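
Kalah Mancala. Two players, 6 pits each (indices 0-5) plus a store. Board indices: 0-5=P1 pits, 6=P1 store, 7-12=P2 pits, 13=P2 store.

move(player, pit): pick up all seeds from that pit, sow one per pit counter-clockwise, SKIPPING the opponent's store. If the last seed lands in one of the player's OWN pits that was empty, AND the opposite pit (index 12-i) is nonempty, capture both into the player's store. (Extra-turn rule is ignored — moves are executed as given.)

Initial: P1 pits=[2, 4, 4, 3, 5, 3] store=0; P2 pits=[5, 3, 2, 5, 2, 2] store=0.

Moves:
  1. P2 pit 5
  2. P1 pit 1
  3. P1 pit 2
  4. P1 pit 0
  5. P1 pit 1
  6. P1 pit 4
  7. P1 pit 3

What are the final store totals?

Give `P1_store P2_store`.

Answer: 3 1

Derivation:
Move 1: P2 pit5 -> P1=[3,4,4,3,5,3](0) P2=[5,3,2,5,2,0](1)
Move 2: P1 pit1 -> P1=[3,0,5,4,6,4](0) P2=[5,3,2,5,2,0](1)
Move 3: P1 pit2 -> P1=[3,0,0,5,7,5](1) P2=[6,3,2,5,2,0](1)
Move 4: P1 pit0 -> P1=[0,1,1,6,7,5](1) P2=[6,3,2,5,2,0](1)
Move 5: P1 pit1 -> P1=[0,0,2,6,7,5](1) P2=[6,3,2,5,2,0](1)
Move 6: P1 pit4 -> P1=[0,0,2,6,0,6](2) P2=[7,4,3,6,3,0](1)
Move 7: P1 pit3 -> P1=[0,0,2,0,1,7](3) P2=[8,5,4,6,3,0](1)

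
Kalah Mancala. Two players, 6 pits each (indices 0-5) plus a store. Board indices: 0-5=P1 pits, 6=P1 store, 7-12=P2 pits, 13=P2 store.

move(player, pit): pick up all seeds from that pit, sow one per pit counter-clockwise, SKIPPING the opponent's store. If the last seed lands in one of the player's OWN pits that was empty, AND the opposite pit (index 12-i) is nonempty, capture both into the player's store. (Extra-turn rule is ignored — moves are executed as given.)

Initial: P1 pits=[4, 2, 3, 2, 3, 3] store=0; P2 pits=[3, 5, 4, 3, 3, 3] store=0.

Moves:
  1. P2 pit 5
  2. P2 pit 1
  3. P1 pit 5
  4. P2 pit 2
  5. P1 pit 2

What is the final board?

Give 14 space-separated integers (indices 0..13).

Move 1: P2 pit5 -> P1=[5,3,3,2,3,3](0) P2=[3,5,4,3,3,0](1)
Move 2: P2 pit1 -> P1=[5,3,3,2,3,3](0) P2=[3,0,5,4,4,1](2)
Move 3: P1 pit5 -> P1=[5,3,3,2,3,0](1) P2=[4,1,5,4,4,1](2)
Move 4: P2 pit2 -> P1=[6,3,3,2,3,0](1) P2=[4,1,0,5,5,2](3)
Move 5: P1 pit2 -> P1=[6,3,0,3,4,0](6) P2=[0,1,0,5,5,2](3)

Answer: 6 3 0 3 4 0 6 0 1 0 5 5 2 3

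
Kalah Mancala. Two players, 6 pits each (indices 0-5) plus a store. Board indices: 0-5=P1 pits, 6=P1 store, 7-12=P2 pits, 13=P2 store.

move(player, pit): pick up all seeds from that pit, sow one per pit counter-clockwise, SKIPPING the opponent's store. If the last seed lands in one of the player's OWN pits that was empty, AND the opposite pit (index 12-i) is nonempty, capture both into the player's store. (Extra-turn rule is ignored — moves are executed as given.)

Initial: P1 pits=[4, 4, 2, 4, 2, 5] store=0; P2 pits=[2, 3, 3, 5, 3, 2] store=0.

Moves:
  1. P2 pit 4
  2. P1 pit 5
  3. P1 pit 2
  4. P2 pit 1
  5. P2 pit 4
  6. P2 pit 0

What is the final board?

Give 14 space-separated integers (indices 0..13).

Answer: 5 4 0 5 3 0 1 0 1 6 8 0 5 1

Derivation:
Move 1: P2 pit4 -> P1=[5,4,2,4,2,5](0) P2=[2,3,3,5,0,3](1)
Move 2: P1 pit5 -> P1=[5,4,2,4,2,0](1) P2=[3,4,4,6,0,3](1)
Move 3: P1 pit2 -> P1=[5,4,0,5,3,0](1) P2=[3,4,4,6,0,3](1)
Move 4: P2 pit1 -> P1=[5,4,0,5,3,0](1) P2=[3,0,5,7,1,4](1)
Move 5: P2 pit4 -> P1=[5,4,0,5,3,0](1) P2=[3,0,5,7,0,5](1)
Move 6: P2 pit0 -> P1=[5,4,0,5,3,0](1) P2=[0,1,6,8,0,5](1)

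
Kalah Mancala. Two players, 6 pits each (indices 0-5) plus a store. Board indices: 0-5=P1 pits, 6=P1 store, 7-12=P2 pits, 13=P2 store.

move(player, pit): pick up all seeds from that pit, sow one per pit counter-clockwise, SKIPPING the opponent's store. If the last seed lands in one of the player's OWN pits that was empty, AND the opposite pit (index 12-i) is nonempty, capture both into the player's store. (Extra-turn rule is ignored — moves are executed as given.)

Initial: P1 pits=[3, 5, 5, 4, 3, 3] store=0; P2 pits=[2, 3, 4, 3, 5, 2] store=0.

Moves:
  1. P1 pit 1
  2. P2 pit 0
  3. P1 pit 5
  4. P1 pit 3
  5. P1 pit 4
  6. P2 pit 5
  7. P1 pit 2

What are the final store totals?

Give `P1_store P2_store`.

Answer: 5 1

Derivation:
Move 1: P1 pit1 -> P1=[3,0,6,5,4,4](1) P2=[2,3,4,3,5,2](0)
Move 2: P2 pit0 -> P1=[3,0,6,5,4,4](1) P2=[0,4,5,3,5,2](0)
Move 3: P1 pit5 -> P1=[3,0,6,5,4,0](2) P2=[1,5,6,3,5,2](0)
Move 4: P1 pit3 -> P1=[3,0,6,0,5,1](3) P2=[2,6,6,3,5,2](0)
Move 5: P1 pit4 -> P1=[3,0,6,0,0,2](4) P2=[3,7,7,3,5,2](0)
Move 6: P2 pit5 -> P1=[4,0,6,0,0,2](4) P2=[3,7,7,3,5,0](1)
Move 7: P1 pit2 -> P1=[4,0,0,1,1,3](5) P2=[4,8,7,3,5,0](1)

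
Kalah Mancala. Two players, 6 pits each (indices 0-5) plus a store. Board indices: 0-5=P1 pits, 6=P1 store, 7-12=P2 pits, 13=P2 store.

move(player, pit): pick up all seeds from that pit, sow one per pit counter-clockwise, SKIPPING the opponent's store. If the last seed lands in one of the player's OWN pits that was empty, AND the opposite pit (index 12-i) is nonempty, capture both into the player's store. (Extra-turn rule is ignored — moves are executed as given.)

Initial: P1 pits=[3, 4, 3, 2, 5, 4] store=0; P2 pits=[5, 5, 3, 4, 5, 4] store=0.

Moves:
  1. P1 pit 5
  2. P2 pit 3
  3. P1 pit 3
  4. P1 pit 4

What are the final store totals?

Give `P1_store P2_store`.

Move 1: P1 pit5 -> P1=[3,4,3,2,5,0](1) P2=[6,6,4,4,5,4](0)
Move 2: P2 pit3 -> P1=[4,4,3,2,5,0](1) P2=[6,6,4,0,6,5](1)
Move 3: P1 pit3 -> P1=[4,4,3,0,6,0](8) P2=[0,6,4,0,6,5](1)
Move 4: P1 pit4 -> P1=[4,4,3,0,0,1](9) P2=[1,7,5,1,6,5](1)

Answer: 9 1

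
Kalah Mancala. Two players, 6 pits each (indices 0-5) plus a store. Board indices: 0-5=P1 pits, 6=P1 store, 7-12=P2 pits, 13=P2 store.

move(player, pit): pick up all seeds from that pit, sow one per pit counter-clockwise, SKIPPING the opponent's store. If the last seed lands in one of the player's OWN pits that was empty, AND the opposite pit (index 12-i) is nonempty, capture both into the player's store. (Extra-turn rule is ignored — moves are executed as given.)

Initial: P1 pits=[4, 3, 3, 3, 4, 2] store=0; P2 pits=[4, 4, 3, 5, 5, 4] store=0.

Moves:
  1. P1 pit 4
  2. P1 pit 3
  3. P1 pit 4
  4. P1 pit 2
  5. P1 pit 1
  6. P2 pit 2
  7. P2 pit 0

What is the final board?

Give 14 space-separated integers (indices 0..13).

Move 1: P1 pit4 -> P1=[4,3,3,3,0,3](1) P2=[5,5,3,5,5,4](0)
Move 2: P1 pit3 -> P1=[4,3,3,0,1,4](2) P2=[5,5,3,5,5,4](0)
Move 3: P1 pit4 -> P1=[4,3,3,0,0,5](2) P2=[5,5,3,5,5,4](0)
Move 4: P1 pit2 -> P1=[4,3,0,1,1,6](2) P2=[5,5,3,5,5,4](0)
Move 5: P1 pit1 -> P1=[4,0,1,2,2,6](2) P2=[5,5,3,5,5,4](0)
Move 6: P2 pit2 -> P1=[4,0,1,2,2,6](2) P2=[5,5,0,6,6,5](0)
Move 7: P2 pit0 -> P1=[4,0,1,2,2,6](2) P2=[0,6,1,7,7,6](0)

Answer: 4 0 1 2 2 6 2 0 6 1 7 7 6 0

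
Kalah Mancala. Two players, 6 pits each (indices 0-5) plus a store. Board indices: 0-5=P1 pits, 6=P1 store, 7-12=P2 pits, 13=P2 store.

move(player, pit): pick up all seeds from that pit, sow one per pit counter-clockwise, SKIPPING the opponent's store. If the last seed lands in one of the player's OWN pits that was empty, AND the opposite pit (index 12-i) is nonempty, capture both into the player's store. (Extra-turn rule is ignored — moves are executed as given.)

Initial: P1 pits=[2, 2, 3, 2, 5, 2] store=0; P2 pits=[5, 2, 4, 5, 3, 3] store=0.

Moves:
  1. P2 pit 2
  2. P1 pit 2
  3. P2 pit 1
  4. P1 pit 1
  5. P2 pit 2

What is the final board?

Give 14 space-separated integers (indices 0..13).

Answer: 2 0 1 4 6 3 0 5 0 0 8 4 4 1

Derivation:
Move 1: P2 pit2 -> P1=[2,2,3,2,5,2](0) P2=[5,2,0,6,4,4](1)
Move 2: P1 pit2 -> P1=[2,2,0,3,6,3](0) P2=[5,2,0,6,4,4](1)
Move 3: P2 pit1 -> P1=[2,2,0,3,6,3](0) P2=[5,0,1,7,4,4](1)
Move 4: P1 pit1 -> P1=[2,0,1,4,6,3](0) P2=[5,0,1,7,4,4](1)
Move 5: P2 pit2 -> P1=[2,0,1,4,6,3](0) P2=[5,0,0,8,4,4](1)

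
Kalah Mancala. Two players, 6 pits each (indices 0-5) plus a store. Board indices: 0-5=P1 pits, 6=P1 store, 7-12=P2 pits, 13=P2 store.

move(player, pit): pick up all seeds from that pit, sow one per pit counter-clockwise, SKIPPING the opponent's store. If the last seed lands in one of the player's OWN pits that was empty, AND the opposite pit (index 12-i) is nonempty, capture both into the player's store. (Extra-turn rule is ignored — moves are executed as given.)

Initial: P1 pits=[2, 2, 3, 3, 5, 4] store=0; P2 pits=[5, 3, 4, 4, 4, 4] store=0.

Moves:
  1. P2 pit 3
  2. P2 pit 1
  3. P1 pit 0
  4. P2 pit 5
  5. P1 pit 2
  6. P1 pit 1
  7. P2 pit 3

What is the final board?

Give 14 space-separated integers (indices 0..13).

Answer: 1 0 1 7 7 6 1 6 0 5 0 7 0 2

Derivation:
Move 1: P2 pit3 -> P1=[3,2,3,3,5,4](0) P2=[5,3,4,0,5,5](1)
Move 2: P2 pit1 -> P1=[3,2,3,3,5,4](0) P2=[5,0,5,1,6,5](1)
Move 3: P1 pit0 -> P1=[0,3,4,4,5,4](0) P2=[5,0,5,1,6,5](1)
Move 4: P2 pit5 -> P1=[1,4,5,5,5,4](0) P2=[5,0,5,1,6,0](2)
Move 5: P1 pit2 -> P1=[1,4,0,6,6,5](1) P2=[6,0,5,1,6,0](2)
Move 6: P1 pit1 -> P1=[1,0,1,7,7,6](1) P2=[6,0,5,1,6,0](2)
Move 7: P2 pit3 -> P1=[1,0,1,7,7,6](1) P2=[6,0,5,0,7,0](2)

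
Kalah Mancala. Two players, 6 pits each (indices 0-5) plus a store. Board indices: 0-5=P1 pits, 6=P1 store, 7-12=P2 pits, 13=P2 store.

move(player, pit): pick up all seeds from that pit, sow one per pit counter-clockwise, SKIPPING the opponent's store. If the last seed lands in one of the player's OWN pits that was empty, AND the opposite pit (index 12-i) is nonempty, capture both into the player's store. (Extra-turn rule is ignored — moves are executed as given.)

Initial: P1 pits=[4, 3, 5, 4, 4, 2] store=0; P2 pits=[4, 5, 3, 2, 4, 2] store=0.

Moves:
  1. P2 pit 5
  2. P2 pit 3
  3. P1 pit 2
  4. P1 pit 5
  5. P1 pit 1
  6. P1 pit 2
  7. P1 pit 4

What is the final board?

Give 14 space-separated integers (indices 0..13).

Move 1: P2 pit5 -> P1=[5,3,5,4,4,2](0) P2=[4,5,3,2,4,0](1)
Move 2: P2 pit3 -> P1=[0,3,5,4,4,2](0) P2=[4,5,3,0,5,0](7)
Move 3: P1 pit2 -> P1=[0,3,0,5,5,3](1) P2=[5,5,3,0,5,0](7)
Move 4: P1 pit5 -> P1=[0,3,0,5,5,0](2) P2=[6,6,3,0,5,0](7)
Move 5: P1 pit1 -> P1=[0,0,1,6,6,0](2) P2=[6,6,3,0,5,0](7)
Move 6: P1 pit2 -> P1=[0,0,0,7,6,0](2) P2=[6,6,3,0,5,0](7)
Move 7: P1 pit4 -> P1=[0,0,0,7,0,1](3) P2=[7,7,4,1,5,0](7)

Answer: 0 0 0 7 0 1 3 7 7 4 1 5 0 7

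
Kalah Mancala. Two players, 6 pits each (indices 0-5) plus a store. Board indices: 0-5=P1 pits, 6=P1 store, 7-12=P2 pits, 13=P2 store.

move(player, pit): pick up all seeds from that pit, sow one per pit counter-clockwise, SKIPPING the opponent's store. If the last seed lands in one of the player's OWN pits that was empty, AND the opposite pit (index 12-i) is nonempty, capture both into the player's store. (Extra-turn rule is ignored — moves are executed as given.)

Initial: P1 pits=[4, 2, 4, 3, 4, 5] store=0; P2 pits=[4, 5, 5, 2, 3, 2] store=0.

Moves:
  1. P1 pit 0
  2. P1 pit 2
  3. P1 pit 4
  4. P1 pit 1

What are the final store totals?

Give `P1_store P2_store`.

Move 1: P1 pit0 -> P1=[0,3,5,4,5,5](0) P2=[4,5,5,2,3,2](0)
Move 2: P1 pit2 -> P1=[0,3,0,5,6,6](1) P2=[5,5,5,2,3,2](0)
Move 3: P1 pit4 -> P1=[0,3,0,5,0,7](2) P2=[6,6,6,3,3,2](0)
Move 4: P1 pit1 -> P1=[0,0,1,6,0,7](9) P2=[6,0,6,3,3,2](0)

Answer: 9 0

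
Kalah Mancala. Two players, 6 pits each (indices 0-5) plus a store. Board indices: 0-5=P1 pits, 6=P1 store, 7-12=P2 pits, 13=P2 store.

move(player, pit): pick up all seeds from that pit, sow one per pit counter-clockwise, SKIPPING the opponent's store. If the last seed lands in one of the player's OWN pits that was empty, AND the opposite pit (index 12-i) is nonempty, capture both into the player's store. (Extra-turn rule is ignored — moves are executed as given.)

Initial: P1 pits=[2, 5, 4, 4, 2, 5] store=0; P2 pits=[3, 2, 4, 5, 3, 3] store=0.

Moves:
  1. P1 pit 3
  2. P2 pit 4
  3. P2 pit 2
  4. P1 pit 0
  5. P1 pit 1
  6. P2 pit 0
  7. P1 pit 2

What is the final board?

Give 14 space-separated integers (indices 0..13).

Answer: 0 0 0 3 5 8 3 1 4 1 7 2 6 2

Derivation:
Move 1: P1 pit3 -> P1=[2,5,4,0,3,6](1) P2=[4,2,4,5,3,3](0)
Move 2: P2 pit4 -> P1=[3,5,4,0,3,6](1) P2=[4,2,4,5,0,4](1)
Move 3: P2 pit2 -> P1=[3,5,4,0,3,6](1) P2=[4,2,0,6,1,5](2)
Move 4: P1 pit0 -> P1=[0,6,5,1,3,6](1) P2=[4,2,0,6,1,5](2)
Move 5: P1 pit1 -> P1=[0,0,6,2,4,7](2) P2=[5,2,0,6,1,5](2)
Move 6: P2 pit0 -> P1=[0,0,6,2,4,7](2) P2=[0,3,1,7,2,6](2)
Move 7: P1 pit2 -> P1=[0,0,0,3,5,8](3) P2=[1,4,1,7,2,6](2)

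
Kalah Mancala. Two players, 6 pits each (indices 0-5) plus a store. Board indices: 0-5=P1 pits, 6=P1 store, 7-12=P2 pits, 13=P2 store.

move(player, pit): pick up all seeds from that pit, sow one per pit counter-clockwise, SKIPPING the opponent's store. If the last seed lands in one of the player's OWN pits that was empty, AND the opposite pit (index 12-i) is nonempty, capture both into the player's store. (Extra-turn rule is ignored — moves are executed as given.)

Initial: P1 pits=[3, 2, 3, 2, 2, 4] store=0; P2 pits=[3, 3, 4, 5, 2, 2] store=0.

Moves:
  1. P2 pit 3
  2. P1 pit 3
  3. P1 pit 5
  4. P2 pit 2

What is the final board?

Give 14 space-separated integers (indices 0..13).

Answer: 5 3 3 0 3 0 1 4 4 0 2 4 4 2

Derivation:
Move 1: P2 pit3 -> P1=[4,3,3,2,2,4](0) P2=[3,3,4,0,3,3](1)
Move 2: P1 pit3 -> P1=[4,3,3,0,3,5](0) P2=[3,3,4,0,3,3](1)
Move 3: P1 pit5 -> P1=[4,3,3,0,3,0](1) P2=[4,4,5,1,3,3](1)
Move 4: P2 pit2 -> P1=[5,3,3,0,3,0](1) P2=[4,4,0,2,4,4](2)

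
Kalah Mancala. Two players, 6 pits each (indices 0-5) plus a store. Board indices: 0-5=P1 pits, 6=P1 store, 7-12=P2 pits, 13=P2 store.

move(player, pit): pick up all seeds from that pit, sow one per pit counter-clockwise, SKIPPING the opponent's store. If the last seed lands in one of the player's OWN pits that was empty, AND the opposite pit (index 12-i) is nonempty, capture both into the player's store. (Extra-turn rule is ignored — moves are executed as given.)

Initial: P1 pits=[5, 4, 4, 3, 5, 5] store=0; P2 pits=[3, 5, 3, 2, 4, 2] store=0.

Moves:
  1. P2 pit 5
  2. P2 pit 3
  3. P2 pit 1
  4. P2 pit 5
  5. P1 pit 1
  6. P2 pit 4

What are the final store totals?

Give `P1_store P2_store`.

Move 1: P2 pit5 -> P1=[6,4,4,3,5,5](0) P2=[3,5,3,2,4,0](1)
Move 2: P2 pit3 -> P1=[0,4,4,3,5,5](0) P2=[3,5,3,0,5,0](8)
Move 3: P2 pit1 -> P1=[0,4,4,3,5,5](0) P2=[3,0,4,1,6,1](9)
Move 4: P2 pit5 -> P1=[0,4,4,3,5,5](0) P2=[3,0,4,1,6,0](10)
Move 5: P1 pit1 -> P1=[0,0,5,4,6,6](0) P2=[3,0,4,1,6,0](10)
Move 6: P2 pit4 -> P1=[1,1,6,5,6,6](0) P2=[3,0,4,1,0,1](11)

Answer: 0 11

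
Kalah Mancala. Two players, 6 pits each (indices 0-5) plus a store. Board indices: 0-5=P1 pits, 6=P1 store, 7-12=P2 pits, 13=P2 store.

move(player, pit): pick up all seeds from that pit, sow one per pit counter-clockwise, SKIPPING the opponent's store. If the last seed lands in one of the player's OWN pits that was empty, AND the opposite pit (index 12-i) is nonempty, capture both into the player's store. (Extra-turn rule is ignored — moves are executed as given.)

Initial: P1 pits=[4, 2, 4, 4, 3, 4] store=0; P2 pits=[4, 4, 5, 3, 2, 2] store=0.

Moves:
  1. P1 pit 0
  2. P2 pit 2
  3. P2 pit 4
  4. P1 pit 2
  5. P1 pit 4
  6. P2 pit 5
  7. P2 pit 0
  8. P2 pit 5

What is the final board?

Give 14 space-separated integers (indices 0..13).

Answer: 3 4 1 6 0 6 2 0 6 2 5 1 0 5

Derivation:
Move 1: P1 pit0 -> P1=[0,3,5,5,4,4](0) P2=[4,4,5,3,2,2](0)
Move 2: P2 pit2 -> P1=[1,3,5,5,4,4](0) P2=[4,4,0,4,3,3](1)
Move 3: P2 pit4 -> P1=[2,3,5,5,4,4](0) P2=[4,4,0,4,0,4](2)
Move 4: P1 pit2 -> P1=[2,3,0,6,5,5](1) P2=[5,4,0,4,0,4](2)
Move 5: P1 pit4 -> P1=[2,3,0,6,0,6](2) P2=[6,5,1,4,0,4](2)
Move 6: P2 pit5 -> P1=[3,4,1,6,0,6](2) P2=[6,5,1,4,0,0](3)
Move 7: P2 pit0 -> P1=[3,4,1,6,0,6](2) P2=[0,6,2,5,1,1](4)
Move 8: P2 pit5 -> P1=[3,4,1,6,0,6](2) P2=[0,6,2,5,1,0](5)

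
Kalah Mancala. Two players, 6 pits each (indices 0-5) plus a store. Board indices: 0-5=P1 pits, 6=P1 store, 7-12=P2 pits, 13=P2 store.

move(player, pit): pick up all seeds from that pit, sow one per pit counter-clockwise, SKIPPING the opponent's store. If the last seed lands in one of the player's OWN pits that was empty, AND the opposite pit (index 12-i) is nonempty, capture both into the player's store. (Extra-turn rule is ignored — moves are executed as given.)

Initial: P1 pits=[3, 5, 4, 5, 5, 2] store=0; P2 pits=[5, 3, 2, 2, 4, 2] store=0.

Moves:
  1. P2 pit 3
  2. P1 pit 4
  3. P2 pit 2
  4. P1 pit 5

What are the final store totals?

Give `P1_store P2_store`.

Move 1: P2 pit3 -> P1=[3,5,4,5,5,2](0) P2=[5,3,2,0,5,3](0)
Move 2: P1 pit4 -> P1=[3,5,4,5,0,3](1) P2=[6,4,3,0,5,3](0)
Move 3: P2 pit2 -> P1=[3,5,4,5,0,3](1) P2=[6,4,0,1,6,4](0)
Move 4: P1 pit5 -> P1=[3,5,4,5,0,0](2) P2=[7,5,0,1,6,4](0)

Answer: 2 0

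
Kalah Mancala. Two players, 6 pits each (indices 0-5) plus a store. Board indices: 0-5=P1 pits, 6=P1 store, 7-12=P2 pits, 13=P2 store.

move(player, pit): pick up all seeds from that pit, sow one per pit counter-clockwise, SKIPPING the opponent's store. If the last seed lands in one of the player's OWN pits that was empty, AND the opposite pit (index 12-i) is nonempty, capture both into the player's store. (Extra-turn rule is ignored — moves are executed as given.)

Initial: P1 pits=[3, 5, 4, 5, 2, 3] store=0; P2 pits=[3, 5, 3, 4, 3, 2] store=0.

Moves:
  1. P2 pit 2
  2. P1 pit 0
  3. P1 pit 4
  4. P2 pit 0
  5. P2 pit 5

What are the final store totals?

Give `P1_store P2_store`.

Answer: 1 1

Derivation:
Move 1: P2 pit2 -> P1=[3,5,4,5,2,3](0) P2=[3,5,0,5,4,3](0)
Move 2: P1 pit0 -> P1=[0,6,5,6,2,3](0) P2=[3,5,0,5,4,3](0)
Move 3: P1 pit4 -> P1=[0,6,5,6,0,4](1) P2=[3,5,0,5,4,3](0)
Move 4: P2 pit0 -> P1=[0,6,5,6,0,4](1) P2=[0,6,1,6,4,3](0)
Move 5: P2 pit5 -> P1=[1,7,5,6,0,4](1) P2=[0,6,1,6,4,0](1)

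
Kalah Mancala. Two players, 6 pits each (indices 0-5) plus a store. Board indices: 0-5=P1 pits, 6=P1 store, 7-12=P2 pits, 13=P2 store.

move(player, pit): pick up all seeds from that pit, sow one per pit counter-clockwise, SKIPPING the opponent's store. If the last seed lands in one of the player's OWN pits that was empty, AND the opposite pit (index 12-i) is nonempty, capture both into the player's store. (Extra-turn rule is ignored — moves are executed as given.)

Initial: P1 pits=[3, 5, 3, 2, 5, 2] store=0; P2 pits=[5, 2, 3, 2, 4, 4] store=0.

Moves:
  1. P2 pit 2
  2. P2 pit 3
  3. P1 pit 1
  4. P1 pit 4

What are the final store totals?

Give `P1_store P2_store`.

Answer: 2 1

Derivation:
Move 1: P2 pit2 -> P1=[3,5,3,2,5,2](0) P2=[5,2,0,3,5,5](0)
Move 2: P2 pit3 -> P1=[3,5,3,2,5,2](0) P2=[5,2,0,0,6,6](1)
Move 3: P1 pit1 -> P1=[3,0,4,3,6,3](1) P2=[5,2,0,0,6,6](1)
Move 4: P1 pit4 -> P1=[3,0,4,3,0,4](2) P2=[6,3,1,1,6,6](1)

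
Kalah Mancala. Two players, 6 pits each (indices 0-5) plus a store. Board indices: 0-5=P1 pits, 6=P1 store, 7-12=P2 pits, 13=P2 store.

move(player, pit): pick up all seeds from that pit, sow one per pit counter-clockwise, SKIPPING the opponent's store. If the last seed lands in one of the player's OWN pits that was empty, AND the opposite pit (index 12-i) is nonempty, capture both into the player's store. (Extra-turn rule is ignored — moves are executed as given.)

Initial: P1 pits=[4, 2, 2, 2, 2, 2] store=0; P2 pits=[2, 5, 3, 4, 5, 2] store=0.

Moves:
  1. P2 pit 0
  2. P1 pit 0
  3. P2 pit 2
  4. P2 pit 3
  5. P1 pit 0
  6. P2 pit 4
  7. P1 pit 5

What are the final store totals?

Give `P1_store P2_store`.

Answer: 1 3

Derivation:
Move 1: P2 pit0 -> P1=[4,2,2,2,2,2](0) P2=[0,6,4,4,5,2](0)
Move 2: P1 pit0 -> P1=[0,3,3,3,3,2](0) P2=[0,6,4,4,5,2](0)
Move 3: P2 pit2 -> P1=[0,3,3,3,3,2](0) P2=[0,6,0,5,6,3](1)
Move 4: P2 pit3 -> P1=[1,4,3,3,3,2](0) P2=[0,6,0,0,7,4](2)
Move 5: P1 pit0 -> P1=[0,5,3,3,3,2](0) P2=[0,6,0,0,7,4](2)
Move 6: P2 pit4 -> P1=[1,6,4,4,4,2](0) P2=[0,6,0,0,0,5](3)
Move 7: P1 pit5 -> P1=[1,6,4,4,4,0](1) P2=[1,6,0,0,0,5](3)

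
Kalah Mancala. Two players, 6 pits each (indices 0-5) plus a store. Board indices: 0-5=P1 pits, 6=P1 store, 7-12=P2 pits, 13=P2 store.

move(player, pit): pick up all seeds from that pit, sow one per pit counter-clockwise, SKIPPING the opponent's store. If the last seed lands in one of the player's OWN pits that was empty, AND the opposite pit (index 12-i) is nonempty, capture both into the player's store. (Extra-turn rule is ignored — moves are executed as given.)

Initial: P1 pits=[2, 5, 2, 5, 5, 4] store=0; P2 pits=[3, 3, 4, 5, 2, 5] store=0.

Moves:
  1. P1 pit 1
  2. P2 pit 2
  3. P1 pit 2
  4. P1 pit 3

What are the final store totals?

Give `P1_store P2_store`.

Move 1: P1 pit1 -> P1=[2,0,3,6,6,5](1) P2=[3,3,4,5,2,5](0)
Move 2: P2 pit2 -> P1=[2,0,3,6,6,5](1) P2=[3,3,0,6,3,6](1)
Move 3: P1 pit2 -> P1=[2,0,0,7,7,6](1) P2=[3,3,0,6,3,6](1)
Move 4: P1 pit3 -> P1=[2,0,0,0,8,7](2) P2=[4,4,1,7,3,6](1)

Answer: 2 1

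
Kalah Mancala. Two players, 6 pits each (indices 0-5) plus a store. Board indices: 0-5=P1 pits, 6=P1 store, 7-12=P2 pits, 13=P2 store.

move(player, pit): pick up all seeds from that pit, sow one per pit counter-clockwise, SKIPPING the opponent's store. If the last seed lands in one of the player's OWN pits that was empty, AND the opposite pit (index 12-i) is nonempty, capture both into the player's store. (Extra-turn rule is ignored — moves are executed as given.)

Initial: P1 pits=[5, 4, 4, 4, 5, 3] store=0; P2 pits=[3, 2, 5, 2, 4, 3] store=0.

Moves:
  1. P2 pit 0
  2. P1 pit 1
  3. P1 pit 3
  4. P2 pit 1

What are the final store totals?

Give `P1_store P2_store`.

Answer: 1 0

Derivation:
Move 1: P2 pit0 -> P1=[5,4,4,4,5,3](0) P2=[0,3,6,3,4,3](0)
Move 2: P1 pit1 -> P1=[5,0,5,5,6,4](0) P2=[0,3,6,3,4,3](0)
Move 3: P1 pit3 -> P1=[5,0,5,0,7,5](1) P2=[1,4,6,3,4,3](0)
Move 4: P2 pit1 -> P1=[5,0,5,0,7,5](1) P2=[1,0,7,4,5,4](0)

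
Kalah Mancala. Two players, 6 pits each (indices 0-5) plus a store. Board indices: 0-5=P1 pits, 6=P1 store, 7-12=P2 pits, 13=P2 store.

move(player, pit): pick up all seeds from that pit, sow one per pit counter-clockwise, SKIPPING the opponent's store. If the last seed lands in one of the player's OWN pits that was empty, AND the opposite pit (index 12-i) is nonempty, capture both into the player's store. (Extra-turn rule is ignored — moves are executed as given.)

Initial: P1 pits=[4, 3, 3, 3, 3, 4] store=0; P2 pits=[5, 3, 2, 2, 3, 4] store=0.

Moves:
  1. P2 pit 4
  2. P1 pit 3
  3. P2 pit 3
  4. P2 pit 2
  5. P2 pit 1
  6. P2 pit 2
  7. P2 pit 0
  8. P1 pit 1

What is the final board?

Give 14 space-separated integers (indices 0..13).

Answer: 5 0 4 1 5 5 1 0 1 1 4 4 7 1

Derivation:
Move 1: P2 pit4 -> P1=[5,3,3,3,3,4](0) P2=[5,3,2,2,0,5](1)
Move 2: P1 pit3 -> P1=[5,3,3,0,4,5](1) P2=[5,3,2,2,0,5](1)
Move 3: P2 pit3 -> P1=[5,3,3,0,4,5](1) P2=[5,3,2,0,1,6](1)
Move 4: P2 pit2 -> P1=[5,3,3,0,4,5](1) P2=[5,3,0,1,2,6](1)
Move 5: P2 pit1 -> P1=[5,3,3,0,4,5](1) P2=[5,0,1,2,3,6](1)
Move 6: P2 pit2 -> P1=[5,3,3,0,4,5](1) P2=[5,0,0,3,3,6](1)
Move 7: P2 pit0 -> P1=[5,3,3,0,4,5](1) P2=[0,1,1,4,4,7](1)
Move 8: P1 pit1 -> P1=[5,0,4,1,5,5](1) P2=[0,1,1,4,4,7](1)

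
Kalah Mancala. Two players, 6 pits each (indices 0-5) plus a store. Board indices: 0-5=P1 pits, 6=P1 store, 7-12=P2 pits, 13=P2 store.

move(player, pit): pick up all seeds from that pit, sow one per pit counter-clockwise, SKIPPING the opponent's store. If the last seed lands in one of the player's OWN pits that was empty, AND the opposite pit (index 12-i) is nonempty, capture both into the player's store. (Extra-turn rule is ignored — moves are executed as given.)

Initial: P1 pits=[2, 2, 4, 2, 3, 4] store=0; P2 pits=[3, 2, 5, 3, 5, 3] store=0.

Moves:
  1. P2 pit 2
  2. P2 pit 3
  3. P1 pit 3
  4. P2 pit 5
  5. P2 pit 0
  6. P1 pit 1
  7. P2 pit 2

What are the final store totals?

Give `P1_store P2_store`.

Move 1: P2 pit2 -> P1=[3,2,4,2,3,4](0) P2=[3,2,0,4,6,4](1)
Move 2: P2 pit3 -> P1=[4,2,4,2,3,4](0) P2=[3,2,0,0,7,5](2)
Move 3: P1 pit3 -> P1=[4,2,4,0,4,5](0) P2=[3,2,0,0,7,5](2)
Move 4: P2 pit5 -> P1=[5,3,5,1,4,5](0) P2=[3,2,0,0,7,0](3)
Move 5: P2 pit0 -> P1=[5,3,0,1,4,5](0) P2=[0,3,1,0,7,0](9)
Move 6: P1 pit1 -> P1=[5,0,1,2,5,5](0) P2=[0,3,1,0,7,0](9)
Move 7: P2 pit2 -> P1=[5,0,0,2,5,5](0) P2=[0,3,0,0,7,0](11)

Answer: 0 11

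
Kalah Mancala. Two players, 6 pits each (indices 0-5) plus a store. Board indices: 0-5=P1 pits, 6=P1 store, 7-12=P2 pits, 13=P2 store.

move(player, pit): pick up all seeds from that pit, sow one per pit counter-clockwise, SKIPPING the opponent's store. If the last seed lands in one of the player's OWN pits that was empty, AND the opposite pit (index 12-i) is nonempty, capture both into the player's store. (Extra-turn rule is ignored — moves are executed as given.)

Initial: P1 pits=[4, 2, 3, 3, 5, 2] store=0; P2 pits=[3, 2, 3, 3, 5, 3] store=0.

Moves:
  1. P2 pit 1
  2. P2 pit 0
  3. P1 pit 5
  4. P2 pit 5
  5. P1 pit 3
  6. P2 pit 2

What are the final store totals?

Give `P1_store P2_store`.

Move 1: P2 pit1 -> P1=[4,2,3,3,5,2](0) P2=[3,0,4,4,5,3](0)
Move 2: P2 pit0 -> P1=[4,2,3,3,5,2](0) P2=[0,1,5,5,5,3](0)
Move 3: P1 pit5 -> P1=[4,2,3,3,5,0](1) P2=[1,1,5,5,5,3](0)
Move 4: P2 pit5 -> P1=[5,3,3,3,5,0](1) P2=[1,1,5,5,5,0](1)
Move 5: P1 pit3 -> P1=[5,3,3,0,6,1](2) P2=[1,1,5,5,5,0](1)
Move 6: P2 pit2 -> P1=[6,3,3,0,6,1](2) P2=[1,1,0,6,6,1](2)

Answer: 2 2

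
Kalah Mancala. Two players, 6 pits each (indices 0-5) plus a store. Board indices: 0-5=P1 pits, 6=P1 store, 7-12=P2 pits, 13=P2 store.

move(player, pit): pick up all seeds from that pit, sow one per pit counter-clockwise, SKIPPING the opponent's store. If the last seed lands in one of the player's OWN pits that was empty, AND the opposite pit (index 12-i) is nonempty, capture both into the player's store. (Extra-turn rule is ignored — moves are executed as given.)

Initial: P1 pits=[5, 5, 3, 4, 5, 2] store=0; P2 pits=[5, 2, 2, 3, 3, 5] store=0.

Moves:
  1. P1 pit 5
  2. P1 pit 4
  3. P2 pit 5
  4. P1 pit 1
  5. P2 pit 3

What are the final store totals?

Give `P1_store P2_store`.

Move 1: P1 pit5 -> P1=[5,5,3,4,5,0](1) P2=[6,2,2,3,3,5](0)
Move 2: P1 pit4 -> P1=[5,5,3,4,0,1](2) P2=[7,3,3,3,3,5](0)
Move 3: P2 pit5 -> P1=[6,6,4,5,0,1](2) P2=[7,3,3,3,3,0](1)
Move 4: P1 pit1 -> P1=[6,0,5,6,1,2](3) P2=[8,3,3,3,3,0](1)
Move 5: P2 pit3 -> P1=[6,0,5,6,1,2](3) P2=[8,3,3,0,4,1](2)

Answer: 3 2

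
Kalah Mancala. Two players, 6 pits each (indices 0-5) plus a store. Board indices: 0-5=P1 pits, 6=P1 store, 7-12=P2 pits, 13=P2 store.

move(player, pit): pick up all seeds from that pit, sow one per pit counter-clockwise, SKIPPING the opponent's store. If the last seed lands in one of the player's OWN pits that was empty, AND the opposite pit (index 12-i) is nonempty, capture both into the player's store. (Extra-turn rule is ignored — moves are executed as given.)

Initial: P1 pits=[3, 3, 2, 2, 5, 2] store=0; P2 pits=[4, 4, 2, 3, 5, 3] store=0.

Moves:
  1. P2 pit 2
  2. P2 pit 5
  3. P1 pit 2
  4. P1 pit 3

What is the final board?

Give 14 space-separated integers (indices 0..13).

Answer: 4 4 0 0 7 3 1 4 4 0 4 6 0 1

Derivation:
Move 1: P2 pit2 -> P1=[3,3,2,2,5,2](0) P2=[4,4,0,4,6,3](0)
Move 2: P2 pit5 -> P1=[4,4,2,2,5,2](0) P2=[4,4,0,4,6,0](1)
Move 3: P1 pit2 -> P1=[4,4,0,3,6,2](0) P2=[4,4,0,4,6,0](1)
Move 4: P1 pit3 -> P1=[4,4,0,0,7,3](1) P2=[4,4,0,4,6,0](1)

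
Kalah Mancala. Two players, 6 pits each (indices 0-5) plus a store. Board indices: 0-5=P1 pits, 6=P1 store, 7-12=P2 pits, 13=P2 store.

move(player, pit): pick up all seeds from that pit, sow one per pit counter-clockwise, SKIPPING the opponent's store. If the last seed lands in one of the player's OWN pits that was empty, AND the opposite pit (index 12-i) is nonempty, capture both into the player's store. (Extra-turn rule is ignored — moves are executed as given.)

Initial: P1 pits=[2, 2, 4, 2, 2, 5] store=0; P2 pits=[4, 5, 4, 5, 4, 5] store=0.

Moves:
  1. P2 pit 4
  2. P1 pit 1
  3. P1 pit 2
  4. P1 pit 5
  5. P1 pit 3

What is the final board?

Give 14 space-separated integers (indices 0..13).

Answer: 3 0 0 0 5 1 3 7 6 5 6 1 6 1

Derivation:
Move 1: P2 pit4 -> P1=[3,3,4,2,2,5](0) P2=[4,5,4,5,0,6](1)
Move 2: P1 pit1 -> P1=[3,0,5,3,3,5](0) P2=[4,5,4,5,0,6](1)
Move 3: P1 pit2 -> P1=[3,0,0,4,4,6](1) P2=[5,5,4,5,0,6](1)
Move 4: P1 pit5 -> P1=[3,0,0,4,4,0](2) P2=[6,6,5,6,1,6](1)
Move 5: P1 pit3 -> P1=[3,0,0,0,5,1](3) P2=[7,6,5,6,1,6](1)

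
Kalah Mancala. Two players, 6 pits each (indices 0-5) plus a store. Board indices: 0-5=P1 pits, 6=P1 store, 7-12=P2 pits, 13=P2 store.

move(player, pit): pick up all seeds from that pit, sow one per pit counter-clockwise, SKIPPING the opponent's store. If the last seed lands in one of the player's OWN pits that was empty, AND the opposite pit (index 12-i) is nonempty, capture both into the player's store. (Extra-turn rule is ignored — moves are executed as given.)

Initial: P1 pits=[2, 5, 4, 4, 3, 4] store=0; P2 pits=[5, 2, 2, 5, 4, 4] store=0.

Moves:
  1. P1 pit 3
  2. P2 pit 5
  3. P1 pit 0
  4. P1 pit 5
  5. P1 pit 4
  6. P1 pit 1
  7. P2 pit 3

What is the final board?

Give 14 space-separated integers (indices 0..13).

Move 1: P1 pit3 -> P1=[2,5,4,0,4,5](1) P2=[6,2,2,5,4,4](0)
Move 2: P2 pit5 -> P1=[3,6,5,0,4,5](1) P2=[6,2,2,5,4,0](1)
Move 3: P1 pit0 -> P1=[0,7,6,0,4,5](4) P2=[6,2,0,5,4,0](1)
Move 4: P1 pit5 -> P1=[0,7,6,0,4,0](5) P2=[7,3,1,6,4,0](1)
Move 5: P1 pit4 -> P1=[0,7,6,0,0,1](6) P2=[8,4,1,6,4,0](1)
Move 6: P1 pit1 -> P1=[0,0,7,1,1,2](7) P2=[9,5,1,6,4,0](1)
Move 7: P2 pit3 -> P1=[1,1,8,1,1,2](7) P2=[9,5,1,0,5,1](2)

Answer: 1 1 8 1 1 2 7 9 5 1 0 5 1 2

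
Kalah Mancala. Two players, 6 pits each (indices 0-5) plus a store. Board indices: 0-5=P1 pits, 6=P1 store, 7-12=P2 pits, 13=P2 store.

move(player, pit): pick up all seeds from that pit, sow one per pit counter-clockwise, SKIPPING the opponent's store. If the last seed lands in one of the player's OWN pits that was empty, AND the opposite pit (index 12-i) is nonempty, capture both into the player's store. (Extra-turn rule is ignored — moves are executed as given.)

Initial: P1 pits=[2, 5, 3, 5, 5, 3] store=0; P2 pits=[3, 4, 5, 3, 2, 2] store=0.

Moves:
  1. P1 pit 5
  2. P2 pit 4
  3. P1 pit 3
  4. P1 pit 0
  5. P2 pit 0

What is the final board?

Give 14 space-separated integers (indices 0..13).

Move 1: P1 pit5 -> P1=[2,5,3,5,5,0](1) P2=[4,5,5,3,2,2](0)
Move 2: P2 pit4 -> P1=[2,5,3,5,5,0](1) P2=[4,5,5,3,0,3](1)
Move 3: P1 pit3 -> P1=[2,5,3,0,6,1](2) P2=[5,6,5,3,0,3](1)
Move 4: P1 pit0 -> P1=[0,6,4,0,6,1](2) P2=[5,6,5,3,0,3](1)
Move 5: P2 pit0 -> P1=[0,6,4,0,6,1](2) P2=[0,7,6,4,1,4](1)

Answer: 0 6 4 0 6 1 2 0 7 6 4 1 4 1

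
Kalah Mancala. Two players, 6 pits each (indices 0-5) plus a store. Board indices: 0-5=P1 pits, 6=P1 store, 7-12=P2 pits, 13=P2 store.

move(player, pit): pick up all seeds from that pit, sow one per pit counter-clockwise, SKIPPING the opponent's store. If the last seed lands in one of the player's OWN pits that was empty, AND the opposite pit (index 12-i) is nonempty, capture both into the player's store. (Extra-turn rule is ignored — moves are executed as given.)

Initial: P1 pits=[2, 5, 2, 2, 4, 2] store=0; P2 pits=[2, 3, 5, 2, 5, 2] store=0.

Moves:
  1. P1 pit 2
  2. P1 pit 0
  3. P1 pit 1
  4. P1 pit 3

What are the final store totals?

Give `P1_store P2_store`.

Answer: 5 0

Derivation:
Move 1: P1 pit2 -> P1=[2,5,0,3,5,2](0) P2=[2,3,5,2,5,2](0)
Move 2: P1 pit0 -> P1=[0,6,0,3,5,2](3) P2=[2,3,5,0,5,2](0)
Move 3: P1 pit1 -> P1=[0,0,1,4,6,3](4) P2=[3,3,5,0,5,2](0)
Move 4: P1 pit3 -> P1=[0,0,1,0,7,4](5) P2=[4,3,5,0,5,2](0)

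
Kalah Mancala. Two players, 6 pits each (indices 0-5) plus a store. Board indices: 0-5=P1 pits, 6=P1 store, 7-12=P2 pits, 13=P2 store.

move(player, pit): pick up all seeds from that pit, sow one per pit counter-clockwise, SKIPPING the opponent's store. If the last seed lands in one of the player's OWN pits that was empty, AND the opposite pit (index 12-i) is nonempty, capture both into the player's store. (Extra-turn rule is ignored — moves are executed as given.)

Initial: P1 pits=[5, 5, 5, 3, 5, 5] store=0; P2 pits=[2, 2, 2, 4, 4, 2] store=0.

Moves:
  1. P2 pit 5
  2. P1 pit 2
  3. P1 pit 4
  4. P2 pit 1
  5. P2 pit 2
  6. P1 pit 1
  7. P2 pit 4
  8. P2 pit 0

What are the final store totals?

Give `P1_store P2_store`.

Answer: 3 5

Derivation:
Move 1: P2 pit5 -> P1=[6,5,5,3,5,5](0) P2=[2,2,2,4,4,0](1)
Move 2: P1 pit2 -> P1=[6,5,0,4,6,6](1) P2=[3,2,2,4,4,0](1)
Move 3: P1 pit4 -> P1=[6,5,0,4,0,7](2) P2=[4,3,3,5,4,0](1)
Move 4: P2 pit1 -> P1=[6,5,0,4,0,7](2) P2=[4,0,4,6,5,0](1)
Move 5: P2 pit2 -> P1=[6,5,0,4,0,7](2) P2=[4,0,0,7,6,1](2)
Move 6: P1 pit1 -> P1=[6,0,1,5,1,8](3) P2=[4,0,0,7,6,1](2)
Move 7: P2 pit4 -> P1=[7,1,2,6,1,8](3) P2=[4,0,0,7,0,2](3)
Move 8: P2 pit0 -> P1=[7,0,2,6,1,8](3) P2=[0,1,1,8,0,2](5)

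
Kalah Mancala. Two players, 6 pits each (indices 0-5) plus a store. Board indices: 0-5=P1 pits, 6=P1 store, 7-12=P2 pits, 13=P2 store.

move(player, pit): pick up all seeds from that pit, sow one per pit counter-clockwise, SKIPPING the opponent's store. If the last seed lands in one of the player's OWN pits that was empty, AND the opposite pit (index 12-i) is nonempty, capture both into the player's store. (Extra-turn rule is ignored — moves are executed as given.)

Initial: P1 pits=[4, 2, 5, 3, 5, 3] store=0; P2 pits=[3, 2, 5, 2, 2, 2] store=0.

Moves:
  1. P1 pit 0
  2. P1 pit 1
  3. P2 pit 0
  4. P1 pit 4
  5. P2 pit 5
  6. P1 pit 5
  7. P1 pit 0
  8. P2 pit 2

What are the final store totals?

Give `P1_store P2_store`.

Answer: 6 2

Derivation:
Move 1: P1 pit0 -> P1=[0,3,6,4,6,3](0) P2=[3,2,5,2,2,2](0)
Move 2: P1 pit1 -> P1=[0,0,7,5,7,3](0) P2=[3,2,5,2,2,2](0)
Move 3: P2 pit0 -> P1=[0,0,7,5,7,3](0) P2=[0,3,6,3,2,2](0)
Move 4: P1 pit4 -> P1=[0,0,7,5,0,4](1) P2=[1,4,7,4,3,2](0)
Move 5: P2 pit5 -> P1=[1,0,7,5,0,4](1) P2=[1,4,7,4,3,0](1)
Move 6: P1 pit5 -> P1=[1,0,7,5,0,0](2) P2=[2,5,8,4,3,0](1)
Move 7: P1 pit0 -> P1=[0,0,7,5,0,0](6) P2=[2,5,8,4,0,0](1)
Move 8: P2 pit2 -> P1=[1,1,8,6,0,0](6) P2=[2,5,0,5,1,1](2)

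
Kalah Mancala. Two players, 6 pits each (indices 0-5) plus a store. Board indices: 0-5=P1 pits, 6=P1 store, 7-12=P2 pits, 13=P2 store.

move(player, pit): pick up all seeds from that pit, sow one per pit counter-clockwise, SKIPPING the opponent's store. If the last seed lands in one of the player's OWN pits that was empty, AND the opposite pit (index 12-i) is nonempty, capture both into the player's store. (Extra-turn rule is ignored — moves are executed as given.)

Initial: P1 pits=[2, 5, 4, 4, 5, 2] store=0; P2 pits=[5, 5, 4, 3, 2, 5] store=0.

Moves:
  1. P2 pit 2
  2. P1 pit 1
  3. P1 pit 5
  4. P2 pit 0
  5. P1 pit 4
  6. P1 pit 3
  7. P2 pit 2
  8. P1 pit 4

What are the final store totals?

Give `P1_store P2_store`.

Move 1: P2 pit2 -> P1=[2,5,4,4,5,2](0) P2=[5,5,0,4,3,6](1)
Move 2: P1 pit1 -> P1=[2,0,5,5,6,3](1) P2=[5,5,0,4,3,6](1)
Move 3: P1 pit5 -> P1=[2,0,5,5,6,0](2) P2=[6,6,0,4,3,6](1)
Move 4: P2 pit0 -> P1=[2,0,5,5,6,0](2) P2=[0,7,1,5,4,7](2)
Move 5: P1 pit4 -> P1=[2,0,5,5,0,1](3) P2=[1,8,2,6,4,7](2)
Move 6: P1 pit3 -> P1=[2,0,5,0,1,2](4) P2=[2,9,2,6,4,7](2)
Move 7: P2 pit2 -> P1=[2,0,5,0,1,2](4) P2=[2,9,0,7,5,7](2)
Move 8: P1 pit4 -> P1=[2,0,5,0,0,3](4) P2=[2,9,0,7,5,7](2)

Answer: 4 2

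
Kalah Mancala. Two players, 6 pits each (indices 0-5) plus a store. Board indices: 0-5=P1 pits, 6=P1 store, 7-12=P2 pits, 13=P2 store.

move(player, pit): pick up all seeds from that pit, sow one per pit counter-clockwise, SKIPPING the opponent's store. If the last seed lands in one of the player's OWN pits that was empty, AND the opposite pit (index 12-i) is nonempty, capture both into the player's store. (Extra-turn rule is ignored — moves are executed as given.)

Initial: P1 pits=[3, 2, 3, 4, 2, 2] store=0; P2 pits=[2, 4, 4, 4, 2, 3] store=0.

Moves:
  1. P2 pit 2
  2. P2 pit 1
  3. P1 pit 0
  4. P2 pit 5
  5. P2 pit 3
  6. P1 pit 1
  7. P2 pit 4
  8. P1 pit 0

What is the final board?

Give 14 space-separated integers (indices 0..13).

Move 1: P2 pit2 -> P1=[3,2,3,4,2,2](0) P2=[2,4,0,5,3,4](1)
Move 2: P2 pit1 -> P1=[3,2,3,4,2,2](0) P2=[2,0,1,6,4,5](1)
Move 3: P1 pit0 -> P1=[0,3,4,5,2,2](0) P2=[2,0,1,6,4,5](1)
Move 4: P2 pit5 -> P1=[1,4,5,6,2,2](0) P2=[2,0,1,6,4,0](2)
Move 5: P2 pit3 -> P1=[2,5,6,6,2,2](0) P2=[2,0,1,0,5,1](3)
Move 6: P1 pit1 -> P1=[2,0,7,7,3,3](1) P2=[2,0,1,0,5,1](3)
Move 7: P2 pit4 -> P1=[3,1,8,7,3,3](1) P2=[2,0,1,0,0,2](4)
Move 8: P1 pit0 -> P1=[0,2,9,8,3,3](1) P2=[2,0,1,0,0,2](4)

Answer: 0 2 9 8 3 3 1 2 0 1 0 0 2 4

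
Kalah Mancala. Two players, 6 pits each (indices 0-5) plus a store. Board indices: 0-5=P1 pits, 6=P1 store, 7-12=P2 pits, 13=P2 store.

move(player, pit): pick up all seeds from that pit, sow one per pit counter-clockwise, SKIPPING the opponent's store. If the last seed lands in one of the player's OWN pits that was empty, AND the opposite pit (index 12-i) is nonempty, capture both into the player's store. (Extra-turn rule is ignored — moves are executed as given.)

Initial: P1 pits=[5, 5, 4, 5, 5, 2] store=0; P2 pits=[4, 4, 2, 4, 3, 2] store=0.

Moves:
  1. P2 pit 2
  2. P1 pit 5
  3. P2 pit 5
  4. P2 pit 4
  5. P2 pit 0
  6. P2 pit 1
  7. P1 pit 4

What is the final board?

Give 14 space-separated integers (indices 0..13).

Answer: 7 6 4 5 0 1 2 1 1 3 7 2 3 3

Derivation:
Move 1: P2 pit2 -> P1=[5,5,4,5,5,2](0) P2=[4,4,0,5,4,2](0)
Move 2: P1 pit5 -> P1=[5,5,4,5,5,0](1) P2=[5,4,0,5,4,2](0)
Move 3: P2 pit5 -> P1=[6,5,4,5,5,0](1) P2=[5,4,0,5,4,0](1)
Move 4: P2 pit4 -> P1=[7,6,4,5,5,0](1) P2=[5,4,0,5,0,1](2)
Move 5: P2 pit0 -> P1=[7,6,4,5,5,0](1) P2=[0,5,1,6,1,2](2)
Move 6: P2 pit1 -> P1=[7,6,4,5,5,0](1) P2=[0,0,2,7,2,3](3)
Move 7: P1 pit4 -> P1=[7,6,4,5,0,1](2) P2=[1,1,3,7,2,3](3)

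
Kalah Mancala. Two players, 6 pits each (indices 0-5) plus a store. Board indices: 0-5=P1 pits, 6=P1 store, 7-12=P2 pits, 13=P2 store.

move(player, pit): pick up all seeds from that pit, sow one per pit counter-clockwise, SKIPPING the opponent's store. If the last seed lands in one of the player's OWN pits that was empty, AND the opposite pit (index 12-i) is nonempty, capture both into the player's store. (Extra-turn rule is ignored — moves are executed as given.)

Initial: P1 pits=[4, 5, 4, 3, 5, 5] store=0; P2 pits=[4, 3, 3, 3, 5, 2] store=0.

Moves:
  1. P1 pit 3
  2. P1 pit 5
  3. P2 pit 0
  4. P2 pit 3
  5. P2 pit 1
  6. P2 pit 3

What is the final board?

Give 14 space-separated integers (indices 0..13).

Answer: 5 6 4 0 6 0 2 0 0 6 0 10 5 2

Derivation:
Move 1: P1 pit3 -> P1=[4,5,4,0,6,6](1) P2=[4,3,3,3,5,2](0)
Move 2: P1 pit5 -> P1=[4,5,4,0,6,0](2) P2=[5,4,4,4,6,2](0)
Move 3: P2 pit0 -> P1=[4,5,4,0,6,0](2) P2=[0,5,5,5,7,3](0)
Move 4: P2 pit3 -> P1=[5,6,4,0,6,0](2) P2=[0,5,5,0,8,4](1)
Move 5: P2 pit1 -> P1=[5,6,4,0,6,0](2) P2=[0,0,6,1,9,5](2)
Move 6: P2 pit3 -> P1=[5,6,4,0,6,0](2) P2=[0,0,6,0,10,5](2)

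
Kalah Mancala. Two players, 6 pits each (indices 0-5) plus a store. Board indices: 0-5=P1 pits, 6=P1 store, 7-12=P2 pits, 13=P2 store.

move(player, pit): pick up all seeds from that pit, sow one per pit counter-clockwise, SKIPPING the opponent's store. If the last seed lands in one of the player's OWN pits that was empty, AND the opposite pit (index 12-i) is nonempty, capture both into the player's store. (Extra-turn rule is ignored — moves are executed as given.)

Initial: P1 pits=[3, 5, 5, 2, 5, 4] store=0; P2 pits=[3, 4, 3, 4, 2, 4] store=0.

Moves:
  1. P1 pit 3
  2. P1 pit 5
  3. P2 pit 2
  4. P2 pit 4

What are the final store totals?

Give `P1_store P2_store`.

Move 1: P1 pit3 -> P1=[3,5,5,0,6,5](0) P2=[3,4,3,4,2,4](0)
Move 2: P1 pit5 -> P1=[3,5,5,0,6,0](1) P2=[4,5,4,5,2,4](0)
Move 3: P2 pit2 -> P1=[3,5,5,0,6,0](1) P2=[4,5,0,6,3,5](1)
Move 4: P2 pit4 -> P1=[4,5,5,0,6,0](1) P2=[4,5,0,6,0,6](2)

Answer: 1 2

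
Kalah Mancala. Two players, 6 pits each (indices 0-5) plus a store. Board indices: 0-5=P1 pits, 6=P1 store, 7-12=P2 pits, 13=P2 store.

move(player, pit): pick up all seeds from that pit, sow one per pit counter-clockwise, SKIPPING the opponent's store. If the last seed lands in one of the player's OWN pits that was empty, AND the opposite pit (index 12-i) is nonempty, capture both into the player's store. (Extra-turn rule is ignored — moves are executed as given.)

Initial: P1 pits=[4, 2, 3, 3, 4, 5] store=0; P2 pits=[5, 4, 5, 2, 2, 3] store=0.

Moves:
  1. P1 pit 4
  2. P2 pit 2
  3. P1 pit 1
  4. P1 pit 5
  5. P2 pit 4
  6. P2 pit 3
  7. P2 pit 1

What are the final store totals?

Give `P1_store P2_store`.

Answer: 2 4

Derivation:
Move 1: P1 pit4 -> P1=[4,2,3,3,0,6](1) P2=[6,5,5,2,2,3](0)
Move 2: P2 pit2 -> P1=[5,2,3,3,0,6](1) P2=[6,5,0,3,3,4](1)
Move 3: P1 pit1 -> P1=[5,0,4,4,0,6](1) P2=[6,5,0,3,3,4](1)
Move 4: P1 pit5 -> P1=[5,0,4,4,0,0](2) P2=[7,6,1,4,4,4](1)
Move 5: P2 pit4 -> P1=[6,1,4,4,0,0](2) P2=[7,6,1,4,0,5](2)
Move 6: P2 pit3 -> P1=[7,1,4,4,0,0](2) P2=[7,6,1,0,1,6](3)
Move 7: P2 pit1 -> P1=[8,1,4,4,0,0](2) P2=[7,0,2,1,2,7](4)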